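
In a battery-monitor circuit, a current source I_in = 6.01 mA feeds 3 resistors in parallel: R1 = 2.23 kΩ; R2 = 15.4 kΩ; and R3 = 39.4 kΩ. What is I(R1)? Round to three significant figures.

I ≈ 5.00 mA

ΣG = 1/2.23 + 1/15.4 + 1/39.4 = 0.5387.
By the current-divider rule, I = I_in · G_k/ΣG = 6.01 × 0.8324 = 5.002 mA.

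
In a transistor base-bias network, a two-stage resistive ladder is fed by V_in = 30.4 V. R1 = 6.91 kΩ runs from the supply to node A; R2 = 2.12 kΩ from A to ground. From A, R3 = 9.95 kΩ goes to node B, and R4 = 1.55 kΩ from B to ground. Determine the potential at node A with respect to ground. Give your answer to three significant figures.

The second stage (R3 + R4 = 11.50 kΩ) loads node A in parallel with R2.
R2 ‖ (R3+R4) = 1.790 kΩ.
V_A = 30.4 × 1.790/(6.91 + 1.790) = 6.255 V.

V_A ≈ 6.25 V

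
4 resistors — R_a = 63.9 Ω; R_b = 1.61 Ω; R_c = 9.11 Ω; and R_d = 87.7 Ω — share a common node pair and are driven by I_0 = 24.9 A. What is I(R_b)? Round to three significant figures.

I ≈ 20.4 A

ΣG = 1/63.9 + 1/1.61 + 1/9.11 + 1/87.7 = 0.7579.
R_b takes the fraction G_k/ΣG = 0.6211/0.7579 = 0.8195, so I = 24.9 × 0.8195 = 20.41 A.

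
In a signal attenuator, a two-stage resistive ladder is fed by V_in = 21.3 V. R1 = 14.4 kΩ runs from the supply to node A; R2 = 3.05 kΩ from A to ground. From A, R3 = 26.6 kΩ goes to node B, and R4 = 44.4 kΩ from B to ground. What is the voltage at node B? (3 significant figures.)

V_B ≈ 2.25 V

The second stage (R3 + R4 = 71.00 kΩ) loads node A in parallel with R2.
R2 ‖ (R3+R4) = 2.924 kΩ.
So V_A = 21.3 × 0.1688 = 3.595 V.
V_B = V_A × 0.6254 = 2.248 V.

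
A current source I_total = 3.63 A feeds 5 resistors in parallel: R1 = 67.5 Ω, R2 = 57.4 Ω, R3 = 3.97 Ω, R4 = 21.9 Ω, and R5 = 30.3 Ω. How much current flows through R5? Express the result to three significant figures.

I ≈ 0.330 A

Conductances: ΣG = 1/67.5 + 1/57.4 + 1/3.97 + 1/21.9 + 1/30.3 = 0.3628 (1/Ω).
Current divider: I(R5) = I_total · G_k/ΣG = 3.63 × (0.03300/0.3628) = 3.63 × 0.09097 = 0.3302 A.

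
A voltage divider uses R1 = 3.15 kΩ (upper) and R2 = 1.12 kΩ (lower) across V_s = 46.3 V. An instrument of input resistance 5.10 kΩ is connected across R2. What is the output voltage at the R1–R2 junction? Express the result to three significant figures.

First combine the lower leg with the load: R2 ‖ R_L = 0.9183 kΩ.
Voltage divider with the loaded lower leg: V_out = 46.3 × 0.9183/(3.15 + 0.9183) = 46.3 × 0.2257 = 10.45 V.
(Unloaded it would be 12.1 V; the load pulls it down.)

V_out ≈ 10.5 V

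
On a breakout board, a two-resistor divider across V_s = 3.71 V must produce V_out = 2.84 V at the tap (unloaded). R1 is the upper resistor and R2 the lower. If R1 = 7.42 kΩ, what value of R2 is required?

R2 ≈ 24.2 kΩ

The divider ratio is R2/(R1+R2) = 2.84/3.71 = 0.7655.
R2 = R1 · 0.7655/(1 − 0.7655) = 24.22 kΩ.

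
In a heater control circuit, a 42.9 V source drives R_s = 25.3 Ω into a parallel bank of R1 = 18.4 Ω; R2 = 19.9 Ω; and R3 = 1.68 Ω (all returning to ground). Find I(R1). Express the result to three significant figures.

Parallel bank: R_p = 1/(1/18.4 + 1/19.9 + 1/1.68) = 1.429 Ω.
V_A by voltage divider: V_A = 42.9 × 1.429/(25.3 + 1.429) = 2.293 V.
Branch current I = V_A/R1 = 2.293/18.4 = 0.1246 A.

I ≈ 0.125 A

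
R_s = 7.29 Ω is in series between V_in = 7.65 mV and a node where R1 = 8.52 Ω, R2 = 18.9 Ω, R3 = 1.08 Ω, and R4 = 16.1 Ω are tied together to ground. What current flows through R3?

I ≈ 0.750 mA

Equivalent of the parallel group: R_p = 0.8633 Ω.
V_A = 7.65 × 0.8633/8.153 = 0.8100 mV.
Branch current I = V_A/R3 = 0.8100/1.08 = 0.7500 mA.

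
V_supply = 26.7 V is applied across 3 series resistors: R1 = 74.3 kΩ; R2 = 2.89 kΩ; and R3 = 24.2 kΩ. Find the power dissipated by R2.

P ≈ 0.200 mW

ΣR = 101.4 kΩ → I = 26.7/101.4 = 0.2633 mA.
V(R2) = I·R = 0.7611 V; P = V·I = 0.7611 × 0.2633 = 0.2004 mW.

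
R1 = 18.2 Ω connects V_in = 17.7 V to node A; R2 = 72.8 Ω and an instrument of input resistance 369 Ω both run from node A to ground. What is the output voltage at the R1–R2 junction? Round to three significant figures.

The load sits in parallel with R2, giving an effective lower resistance R2' = R2·R_L/(R2+R_L) = 60.80 Ω.
Then V_out = V_in · R2'/(R1 + R2') = 17.7 × 60.80/79.00 = 13.62 V.

V_out ≈ 13.6 V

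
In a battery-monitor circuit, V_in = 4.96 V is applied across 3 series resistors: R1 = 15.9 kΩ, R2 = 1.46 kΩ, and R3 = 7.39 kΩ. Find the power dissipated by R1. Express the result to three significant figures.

P ≈ 0.639 mW

ΣR = 24.75 kΩ → I = 4.96/24.75 = 0.2004 mA.
P(R1) = I²·R1 = (0.2004)² × 15.9 = 0.6386 mW.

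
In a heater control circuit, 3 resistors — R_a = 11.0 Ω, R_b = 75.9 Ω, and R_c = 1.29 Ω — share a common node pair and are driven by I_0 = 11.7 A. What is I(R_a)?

I ≈ 1.21 A

Total conductance ΣG = 1/11.0 + 1/75.9 + 1/1.29 = 0.8793 (units of 1/Ω).
Current divider: I(R_a) = I_0 · G_k/ΣG = 11.7 × (0.09091/0.8793) = 11.7 × 0.1034 = 1.210 A.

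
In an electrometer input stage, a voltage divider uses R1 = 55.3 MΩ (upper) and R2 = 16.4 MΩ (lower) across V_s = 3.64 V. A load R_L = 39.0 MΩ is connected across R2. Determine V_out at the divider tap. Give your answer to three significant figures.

First combine the lower leg with the load: R2 ‖ R_L = 11.55 MΩ.
Now apply the divider: V_out = 3.64 × 0.1727 = 0.6287 V.
(Unloaded it would be 0.833 V; the load pulls it down.)

V_out ≈ 0.629 V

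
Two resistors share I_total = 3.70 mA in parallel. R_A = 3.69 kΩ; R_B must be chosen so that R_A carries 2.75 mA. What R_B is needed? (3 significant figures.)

The fraction through R_A equals R_B/(R_A+R_B).
2.75/3.70 = R_B/(R_A + R_B) → R_B = R_A · (0.7432)/(1 − 0.7432) = 3.69 × 2.895 = 10.68 kΩ.

R_B ≈ 10.7 kΩ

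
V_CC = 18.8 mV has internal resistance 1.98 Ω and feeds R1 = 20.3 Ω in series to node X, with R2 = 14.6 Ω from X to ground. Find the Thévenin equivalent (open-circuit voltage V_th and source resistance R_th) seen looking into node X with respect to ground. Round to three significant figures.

V_th ≈ 7.44 mV, R_th ≈ 8.82 Ω

R1' = 1.98 + 20.3 = 22.28 Ω (source resistance + R1).
Open-circuit (no load on X): V_th = V_CC · R2/(R1' + R2) = 18.8 × 14.6/(22.28 + 14.6) = 7.443 mV.
Looking into X with the source shorted: R_th = R1'·R2/(R1'+R2) = 22.28 × 14.6/36.88 = 8.820 Ω.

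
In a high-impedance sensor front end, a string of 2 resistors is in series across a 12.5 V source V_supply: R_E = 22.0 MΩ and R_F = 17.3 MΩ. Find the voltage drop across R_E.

V ≈ 7.00 V

Total series resistance ΣR = 22.0 + 17.3 = 39.30 MΩ.
Voltage divider: V = V_supply · (22.00 / 39.30) = 12.5 × 0.5598 = 6.997 V.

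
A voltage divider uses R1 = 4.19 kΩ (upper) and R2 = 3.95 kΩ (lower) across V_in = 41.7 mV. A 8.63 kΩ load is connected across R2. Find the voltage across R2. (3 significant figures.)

V_out ≈ 16.4 mV

The load sits in parallel with R2, giving an effective lower resistance R2' = R2·R_L/(R2+R_L) = 2.710 kΩ.
Now apply the divider: V_out = 41.7 × 0.3927 = 16.38 mV.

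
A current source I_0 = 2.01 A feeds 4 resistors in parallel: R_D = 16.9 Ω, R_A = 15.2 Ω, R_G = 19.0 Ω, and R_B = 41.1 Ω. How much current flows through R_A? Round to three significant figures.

I ≈ 0.655 A

Conductances: ΣG = 1/16.9 + 1/15.2 + 1/19.0 + 1/41.1 = 0.2019 (1/Ω).
By the current-divider rule, I = I_0 · G_k/ΣG = 2.01 × 0.3258 = 0.6549 A.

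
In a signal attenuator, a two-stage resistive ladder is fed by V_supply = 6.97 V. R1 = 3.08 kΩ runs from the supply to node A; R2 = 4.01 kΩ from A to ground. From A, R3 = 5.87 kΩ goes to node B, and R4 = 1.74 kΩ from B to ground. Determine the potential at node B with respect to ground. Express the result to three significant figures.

The second stage (R3 + R4 = 7.610 kΩ) loads node A in parallel with R2.
R2 ‖ (R3+R4) = 2.626 kΩ.
V_A = 6.97 × 2.626/(3.08 + 2.626) = 3.208 V.
V_B = V_A × 0.2286 = 0.7335 V.

V_B ≈ 0.733 V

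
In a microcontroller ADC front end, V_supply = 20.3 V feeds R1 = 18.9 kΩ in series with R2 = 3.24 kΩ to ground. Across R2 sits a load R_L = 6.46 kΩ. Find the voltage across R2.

R2 ‖ R_L = (3.24 × 6.46)/(3.24 + 6.46) = 2.158 kΩ.
Then V_out = V_supply · R2'/(R1 + R2') = 20.3 × 2.158/21.06 = 2.080 V.

V_out ≈ 2.08 V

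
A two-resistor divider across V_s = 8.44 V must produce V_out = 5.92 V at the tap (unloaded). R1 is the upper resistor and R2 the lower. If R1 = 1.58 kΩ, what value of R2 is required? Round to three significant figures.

Required fraction k = V_out/V_s = 0.7014.
Rearranging, R2 = R1·k/(1−k) = 1.58 × 2.349 = 3.712 kΩ.

R2 ≈ 3.71 kΩ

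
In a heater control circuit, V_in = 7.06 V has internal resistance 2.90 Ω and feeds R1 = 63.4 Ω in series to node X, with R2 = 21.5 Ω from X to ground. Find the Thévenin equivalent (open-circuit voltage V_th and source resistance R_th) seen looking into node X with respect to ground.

V_th ≈ 1.73 V, R_th ≈ 16.2 Ω

R1' = 2.90 + 63.4 = 66.30 Ω (source resistance + R1).
V_th is the unloaded tap voltage: V_in · R2/(R1'+R2) = 7.06 × 0.2449 = 1.729 V.
With V_in suppressed (replaced by a short), R_th = R1' ‖ R2 = (66.30 × 21.5)/(66.30 + 21.5) = 16.24 Ω.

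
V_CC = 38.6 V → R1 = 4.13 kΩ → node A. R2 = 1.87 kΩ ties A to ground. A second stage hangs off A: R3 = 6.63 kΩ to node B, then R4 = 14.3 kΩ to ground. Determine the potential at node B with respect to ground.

Looking into the second stage from A: R3 + R4 = 20.93 kΩ appears in parallel with R2.
Effective lower resistance at A: R2 ‖ 20.93 = 1.717 kΩ.
First divider: V_A = V_CC · 1.717/(4.13 + 1.717) = 11.33 V.
Then the unloaded second divider: V_B = V_A × R4/(R3+R4) = 11.33 × 0.6832 = 7.743 V.

V_B ≈ 7.74 V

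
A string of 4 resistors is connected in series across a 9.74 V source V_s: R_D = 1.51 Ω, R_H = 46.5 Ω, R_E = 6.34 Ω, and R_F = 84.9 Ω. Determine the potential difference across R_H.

Total series resistance ΣR = 1.51 + 46.5 + 6.34 + 84.9 = 139.2 Ω.
V = V_s · R/ΣR = 9.74 × 0.3339 = 3.252 V.

V ≈ 3.25 V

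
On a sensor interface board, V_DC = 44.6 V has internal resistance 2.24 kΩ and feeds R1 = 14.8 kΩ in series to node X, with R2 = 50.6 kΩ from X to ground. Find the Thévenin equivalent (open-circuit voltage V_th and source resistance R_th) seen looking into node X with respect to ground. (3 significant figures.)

R1' = 2.24 + 14.8 = 17.04 kΩ (source resistance + R1).
Open-circuit (no load on X): V_th = V_DC · R2/(R1' + R2) = 44.6 × 50.6/(17.04 + 50.6) = 33.36 V.
Zeroing V_DC shorts the top of R1' to ground, so R_th = R1' ‖ R2 = 12.75 kΩ.

V_th ≈ 33.4 V, R_th ≈ 12.7 kΩ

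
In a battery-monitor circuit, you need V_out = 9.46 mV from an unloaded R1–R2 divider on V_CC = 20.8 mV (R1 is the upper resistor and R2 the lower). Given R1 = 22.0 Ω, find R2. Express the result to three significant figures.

V_out/V_CC = R2/(R1+R2) = 0.4548.
R2 = R1 · 0.4548/(1 − 0.4548) = 18.35 Ω.

R2 ≈ 18.4 Ω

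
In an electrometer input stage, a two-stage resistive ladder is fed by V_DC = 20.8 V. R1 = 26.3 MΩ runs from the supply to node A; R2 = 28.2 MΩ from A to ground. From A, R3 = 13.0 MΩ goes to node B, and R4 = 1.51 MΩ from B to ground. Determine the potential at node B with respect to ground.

Node A sees R2 in parallel with the series input of stage 2, R3 + R4 = 14.51 MΩ.
R2 ‖ (R3+R4) = 9.580 MΩ.
So V_A = 20.8 × 0.2670 = 5.554 V.
Then the unloaded second divider: V_B = V_A × R4/(R3+R4) = 5.554 × 0.1041 = 0.5780 V.

V_B ≈ 0.578 V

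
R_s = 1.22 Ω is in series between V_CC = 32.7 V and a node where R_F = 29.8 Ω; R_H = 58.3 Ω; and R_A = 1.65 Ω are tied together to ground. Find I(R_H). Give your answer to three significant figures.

Combine the parallel branches: R_p = (1/29.8 + 1/58.3 + 1/1.65)⁻¹ = 1.523 Ω.
Node voltage V_A = V_CC · R_p/(R_s + R_p) = 32.7 × 0.5552 = 18.15 V.
I(R_H) = V_A / R_H = 18.15/58.3 = 0.3114 A.
(Check via current divider: I_total = 11.92 A; share G_k/ΣG = 0.02612 → same result.)

I ≈ 0.311 A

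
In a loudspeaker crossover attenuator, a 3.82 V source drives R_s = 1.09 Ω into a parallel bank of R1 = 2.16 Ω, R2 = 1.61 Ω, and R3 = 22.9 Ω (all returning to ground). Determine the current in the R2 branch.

Equivalent of the parallel group: R_p = 0.8867 Ω.
Node voltage V_A = V_CC · R_p/(R_s + R_p) = 3.82 × 0.4486 = 1.714 V.
I(R2) = V_A / R2 = 1.714/1.61 = 1.064 A.

I ≈ 1.06 A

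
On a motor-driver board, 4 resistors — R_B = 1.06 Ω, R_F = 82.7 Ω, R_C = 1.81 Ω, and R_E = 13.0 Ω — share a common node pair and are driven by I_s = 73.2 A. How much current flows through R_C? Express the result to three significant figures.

Total conductance ΣG = 1/1.06 + 1/82.7 + 1/1.81 + 1/13.0 = 1.585 (units of 1/Ω).
Current divider: I(R_C) = I_s · G_k/ΣG = 73.2 × (0.5525/1.585) = 73.2 × 0.3486 = 25.52 A.

I ≈ 25.5 A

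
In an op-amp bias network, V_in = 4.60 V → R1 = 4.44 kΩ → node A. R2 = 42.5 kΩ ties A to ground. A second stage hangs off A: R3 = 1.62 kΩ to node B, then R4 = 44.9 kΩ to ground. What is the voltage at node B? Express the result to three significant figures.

The second stage (R3 + R4 = 46.52 kΩ) loads node A in parallel with R2.
Effective lower resistance at A: R2 ‖ 46.52 = 22.21 kΩ.
So V_A = 4.60 × 0.8334 = 3.834 V.
Stage 2 is unloaded, so V_B = V_A · R4/(R3+R4) = 3.834 × 44.9/46.52 = 3.700 V.

V_B ≈ 3.70 V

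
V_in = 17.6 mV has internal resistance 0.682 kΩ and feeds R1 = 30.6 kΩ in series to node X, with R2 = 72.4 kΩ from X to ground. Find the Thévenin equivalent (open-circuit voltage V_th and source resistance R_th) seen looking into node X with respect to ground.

R1' = 0.682 + 30.6 = 31.28 kΩ (source resistance + R1).
V_th is the unloaded tap voltage: V_in · R2/(R1'+R2) = 17.6 × 0.6983 = 12.29 mV.
Zeroing V_in shorts the top of R1' to ground, so R_th = R1' ‖ R2 = 21.84 kΩ.

V_th ≈ 12.3 mV, R_th ≈ 21.8 kΩ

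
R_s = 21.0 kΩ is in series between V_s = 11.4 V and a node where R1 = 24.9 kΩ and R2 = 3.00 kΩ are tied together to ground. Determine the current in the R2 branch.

Combine the parallel branches: R_p = (1/24.9 + 1/3.00)⁻¹ = 2.677 kΩ.
Node voltage V_A = V_s · R_p/(R_s + R_p) = 11.4 × 0.1131 = 1.289 V.
Branch current I = V_A/R2 = 1.289/3.00 = 0.4297 mA.
(Equivalently: I_total = 0.4815 mA, then current-divider fraction G_k/ΣG = 0.8925.)

I ≈ 0.430 mA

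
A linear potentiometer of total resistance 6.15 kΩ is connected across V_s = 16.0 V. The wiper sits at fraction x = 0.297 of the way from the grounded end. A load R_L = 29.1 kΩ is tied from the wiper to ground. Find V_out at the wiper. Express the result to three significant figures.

V_out ≈ 4.55 V

Lower segment x·R_p = 1.827 kΩ; upper segment (1−x)·R_p = 4.323 kΩ.
(x·R_p) ‖ R_L = 1.719 kΩ.
Then V_out = V_s · 1.719/(4.323 + 1.719) = 4.551 V.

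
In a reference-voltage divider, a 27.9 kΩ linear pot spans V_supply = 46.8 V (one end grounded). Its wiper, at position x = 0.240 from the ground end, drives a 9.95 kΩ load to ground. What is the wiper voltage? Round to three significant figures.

V_out ≈ 7.43 V

Lower segment x·R_p = 6.696 kΩ; upper segment (1−x)·R_p = 21.20 kΩ.
(x·R_p) ‖ R_L = 4.002 kΩ.
Loaded-divider output: V_out = 46.8 × 0.1588 = 7.431 V.
(Unloaded: V_out = x·V_supply = 11.2 V.)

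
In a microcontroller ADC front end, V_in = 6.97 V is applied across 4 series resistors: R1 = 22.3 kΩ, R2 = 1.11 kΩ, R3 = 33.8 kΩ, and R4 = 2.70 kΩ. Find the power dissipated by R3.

P ≈ 0.457 mW

ΣR = 59.91 kΩ → I = 6.97/59.91 = 0.1163 mA.
V(R3) = I·R = 3.932 V; P = V·I = 3.932 × 0.1163 = 0.4575 mW.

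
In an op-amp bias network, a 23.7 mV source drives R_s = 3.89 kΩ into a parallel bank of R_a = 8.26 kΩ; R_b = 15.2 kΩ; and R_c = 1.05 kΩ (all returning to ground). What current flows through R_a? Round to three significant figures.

Equivalent of the parallel group: R_p = 0.8778 kΩ.
Node voltage V_A = V_s · R_p/(R_s + R_p) = 23.7 × 0.1841 = 4.363 mV.
Branch current I = V_A/R_a = 4.363/8.26 = 0.5282 µA.

I ≈ 0.528 µA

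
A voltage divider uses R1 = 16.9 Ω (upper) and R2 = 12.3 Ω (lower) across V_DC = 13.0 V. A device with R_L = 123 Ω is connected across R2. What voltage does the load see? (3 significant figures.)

V_out ≈ 5.18 V

The load sits in parallel with R2, giving an effective lower resistance R2' = R2·R_L/(R2+R_L) = 11.18 Ω.
Then V_out = V_DC · R2'/(R1 + R2') = 13.0 × 11.18/28.08 = 5.176 V.
(Unloaded it would be 5.48 V; the load pulls it down.)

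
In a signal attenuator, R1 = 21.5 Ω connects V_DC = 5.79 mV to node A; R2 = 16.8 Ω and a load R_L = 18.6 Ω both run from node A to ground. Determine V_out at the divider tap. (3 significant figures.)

V_out ≈ 1.69 mV

First combine the lower leg with the load: R2 ‖ R_L = 8.827 Ω.
Then V_out = V_DC · R2'/(R1 + R2') = 5.79 × 8.827/30.33 = 1.685 mV.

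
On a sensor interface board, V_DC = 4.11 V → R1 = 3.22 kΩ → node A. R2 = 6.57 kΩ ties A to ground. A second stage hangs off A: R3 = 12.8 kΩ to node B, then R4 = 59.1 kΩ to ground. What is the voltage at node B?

Node A sees R2 in parallel with the series input of stage 2, R3 + R4 = 71.90 kΩ.
Effective lower resistance at A: R2 ‖ 71.90 = 6.020 kΩ.
First divider: V_A = V_DC · 6.020/(3.22 + 6.020) = 2.678 V.
Then the unloaded second divider: V_B = V_A × R4/(R3+R4) = 2.678 × 0.8220 = 2.201 V.

V_B ≈ 2.20 V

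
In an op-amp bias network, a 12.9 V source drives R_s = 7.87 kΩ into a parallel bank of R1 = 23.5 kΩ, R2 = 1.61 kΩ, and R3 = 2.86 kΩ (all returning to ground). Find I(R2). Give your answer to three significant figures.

I ≈ 0.893 mA

Combine the parallel branches: R_p = (1/23.5 + 1/1.61 + 1/2.86)⁻¹ = 0.9869 kΩ.
V_A by voltage divider: V_A = 12.9 × 0.9869/(7.87 + 0.9869) = 1.437 V.
I(R2) = V_A / R2 = 1.437/1.61 = 0.8928 mA.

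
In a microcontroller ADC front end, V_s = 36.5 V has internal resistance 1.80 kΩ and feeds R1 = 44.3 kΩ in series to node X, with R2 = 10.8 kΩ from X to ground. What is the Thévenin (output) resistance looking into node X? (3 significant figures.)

R1' = 1.80 + 44.3 = 46.10 kΩ (source resistance + R1).
Zeroing V_s shorts the top of R1' to ground, so R_th = R1' ‖ R2 = 8.750 kΩ.

R_th ≈ 8.75 kΩ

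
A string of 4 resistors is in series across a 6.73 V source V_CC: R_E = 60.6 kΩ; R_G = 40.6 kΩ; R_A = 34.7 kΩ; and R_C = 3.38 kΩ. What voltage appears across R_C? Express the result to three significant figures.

V ≈ 0.163 V

Series total: ΣR = 60.6 + 40.6 + 34.7 + 3.38 = 139.3 kΩ.
V = V_CC · R/ΣR = 6.73 × 0.02427 = 0.1633 V.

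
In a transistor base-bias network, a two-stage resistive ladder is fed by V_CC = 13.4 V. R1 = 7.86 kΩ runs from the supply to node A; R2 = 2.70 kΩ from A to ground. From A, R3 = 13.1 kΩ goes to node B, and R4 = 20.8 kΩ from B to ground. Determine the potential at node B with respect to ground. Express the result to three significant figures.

V_B ≈ 1.98 V

Node A sees R2 in parallel with the series input of stage 2, R3 + R4 = 33.90 kΩ.
Effective lower resistance at A: R2 ‖ 33.90 = 2.501 kΩ.
So V_A = 13.4 × 0.2414 = 3.234 V.
Stage 2 is unloaded, so V_B = V_A · R4/(R3+R4) = 3.234 × 20.8/33.90 = 1.985 V.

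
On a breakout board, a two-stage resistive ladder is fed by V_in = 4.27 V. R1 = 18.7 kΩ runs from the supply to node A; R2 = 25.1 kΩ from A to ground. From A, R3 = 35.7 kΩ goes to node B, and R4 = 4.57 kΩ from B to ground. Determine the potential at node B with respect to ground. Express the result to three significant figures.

The second stage (R3 + R4 = 40.27 kΩ) loads node A in parallel with R2.
R2 ‖ (R3+R4) = 15.46 kΩ.
So V_A = 4.27 × 0.4526 = 1.933 V.
V_B = V_A × 0.1135 = 0.2193 V.

V_B ≈ 0.219 V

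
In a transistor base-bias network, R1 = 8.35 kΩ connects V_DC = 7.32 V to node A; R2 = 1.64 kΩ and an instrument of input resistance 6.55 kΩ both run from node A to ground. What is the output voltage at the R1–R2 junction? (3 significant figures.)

V_out ≈ 0.994 V

First combine the lower leg with the load: R2 ‖ R_L = 1.312 kΩ.
Then V_out = V_DC · R2'/(R1 + R2') = 7.32 × 1.312/9.662 = 0.9937 V.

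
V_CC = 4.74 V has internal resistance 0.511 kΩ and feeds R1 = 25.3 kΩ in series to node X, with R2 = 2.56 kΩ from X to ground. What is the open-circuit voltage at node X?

V_th ≈ 0.428 V

R1' = 0.511 + 25.3 = 25.81 kΩ (source resistance + R1).
V_th is the unloaded tap voltage: V_CC · R2/(R1'+R2) = 4.74 × 0.09023 = 0.4277 V.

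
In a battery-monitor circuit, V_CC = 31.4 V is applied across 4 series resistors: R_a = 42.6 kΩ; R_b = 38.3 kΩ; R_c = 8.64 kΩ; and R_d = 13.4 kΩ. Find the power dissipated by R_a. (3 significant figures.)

P ≈ 3.96 mW

Series current I = V_CC/ΣR = 31.4/102.9 = 0.3050 mA.
P(R_a) = I²·R_a = (0.3050)² × 42.6 = 3.964 mW.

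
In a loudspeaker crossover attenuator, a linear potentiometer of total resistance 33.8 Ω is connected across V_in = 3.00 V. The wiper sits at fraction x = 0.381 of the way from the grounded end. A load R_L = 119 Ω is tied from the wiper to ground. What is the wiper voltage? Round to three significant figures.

Split the track: R_lower = x·R_p = 12.88 Ω, R_upper = (1−x)·R_p = 20.92 Ω.
R_L loads the lower segment: effective lower R = 11.62 Ω.
V_out = 3.00 × 11.62/(20.92 + 11.62) = 1.071 V.

V_out ≈ 1.07 V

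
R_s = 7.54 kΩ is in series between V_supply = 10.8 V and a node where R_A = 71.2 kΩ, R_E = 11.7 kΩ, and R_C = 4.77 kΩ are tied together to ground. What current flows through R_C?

I ≈ 0.680 mA

Parallel bank: R_p = 1/(1/71.2 + 1/11.7 + 1/4.77) = 3.235 kΩ.
V_A by voltage divider: V_A = 10.8 × 3.235/(7.54 + 3.235) = 3.242 V.
Branch current I = V_A/R_C = 3.242/4.77 = 0.6797 mA.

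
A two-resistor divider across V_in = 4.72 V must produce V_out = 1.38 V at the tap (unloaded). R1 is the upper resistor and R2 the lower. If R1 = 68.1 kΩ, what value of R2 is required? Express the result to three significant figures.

Required fraction k = V_out/V_in = 0.2924.
Rearranging, R2 = R1·k/(1−k) = 68.1 × 0.4132 = 28.14 kΩ.

R2 ≈ 28.1 kΩ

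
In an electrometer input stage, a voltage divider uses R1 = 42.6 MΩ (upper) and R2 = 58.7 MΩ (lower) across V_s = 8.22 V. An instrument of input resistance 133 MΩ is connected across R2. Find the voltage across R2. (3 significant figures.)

V_out ≈ 4.02 V

The load sits in parallel with R2, giving an effective lower resistance R2' = R2·R_L/(R2+R_L) = 40.73 MΩ.
Voltage divider with the loaded lower leg: V_out = 8.22 × 40.73/(42.6 + 40.73) = 8.22 × 0.4888 = 4.018 V.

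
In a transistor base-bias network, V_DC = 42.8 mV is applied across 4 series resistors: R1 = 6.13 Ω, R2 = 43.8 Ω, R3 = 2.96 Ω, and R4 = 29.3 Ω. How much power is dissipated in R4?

P ≈ 7.95 µW

The common current is I = 42.8/82.19 = 0.5207 mA.
P = I²R = 0.2712 × 29.3 = 7.945 µW.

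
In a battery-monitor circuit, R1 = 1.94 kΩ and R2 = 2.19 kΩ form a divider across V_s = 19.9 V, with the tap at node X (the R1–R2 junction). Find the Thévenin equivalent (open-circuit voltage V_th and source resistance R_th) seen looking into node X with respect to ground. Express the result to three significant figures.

V_th is the unloaded tap voltage: V_s · R2/(R1+R2) = 19.9 × 0.5303 = 10.55 V.
With V_s suppressed (replaced by a short), R_th = R1 ‖ R2 = (1.940 × 2.19)/(1.940 + 2.19) = 1.029 kΩ.

V_th ≈ 10.6 V, R_th ≈ 1.03 kΩ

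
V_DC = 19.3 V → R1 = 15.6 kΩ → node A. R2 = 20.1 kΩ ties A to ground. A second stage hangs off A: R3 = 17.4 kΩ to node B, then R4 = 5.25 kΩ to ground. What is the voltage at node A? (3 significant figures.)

V_A ≈ 7.83 V

The second stage (R3 + R4 = 22.65 kΩ) loads node A in parallel with R2.
R2 ‖ (R3+R4) = 10.65 kΩ.
First divider: V_A = V_DC · 10.65/(15.6 + 10.65) = 7.830 V.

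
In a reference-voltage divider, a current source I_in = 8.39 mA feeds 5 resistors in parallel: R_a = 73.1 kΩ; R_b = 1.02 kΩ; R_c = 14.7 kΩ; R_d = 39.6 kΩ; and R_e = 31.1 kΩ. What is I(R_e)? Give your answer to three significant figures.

ΣG = 1/73.1 + 1/1.02 + 1/14.7 + 1/39.6 + 1/31.1 = 1.120.
Current divider: I(R_e) = I_in · G_k/ΣG = 8.39 × (0.03215/1.120) = 8.39 × 0.02872 = 0.2410 mA.

I ≈ 0.241 mA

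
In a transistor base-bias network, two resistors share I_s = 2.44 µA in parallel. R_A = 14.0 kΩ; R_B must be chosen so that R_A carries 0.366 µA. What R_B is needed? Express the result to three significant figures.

R_B ≈ 2.47 kΩ

Two-branch current divider: I_A = I_s · R_B/(R_A + R_B).
With f = 0.1500, R_B = R_A · f/(1−f) = 14.0 × 0.1765 = 2.471 kΩ.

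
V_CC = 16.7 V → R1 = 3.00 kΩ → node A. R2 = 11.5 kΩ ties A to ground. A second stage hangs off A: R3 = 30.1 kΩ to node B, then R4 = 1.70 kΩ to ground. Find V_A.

The second stage (R3 + R4 = 31.80 kΩ) loads node A in parallel with R2.
R2 ‖ (R3+R4) = 8.446 kΩ.
V_A = 16.7 × 8.446/(3.00 + 8.446) = 12.32 V.

V_A ≈ 12.3 V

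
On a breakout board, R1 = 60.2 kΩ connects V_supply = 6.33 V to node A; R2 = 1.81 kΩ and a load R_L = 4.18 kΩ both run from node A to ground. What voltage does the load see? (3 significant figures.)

First combine the lower leg with the load: R2 ‖ R_L = 1.263 kΩ.
Voltage divider with the loaded lower leg: V_out = 6.33 × 1.263/(60.2 + 1.263) = 6.33 × 0.02055 = 0.1301 V.
(Unloaded it would be 0.185 V; the load pulls it down.)

V_out ≈ 0.130 V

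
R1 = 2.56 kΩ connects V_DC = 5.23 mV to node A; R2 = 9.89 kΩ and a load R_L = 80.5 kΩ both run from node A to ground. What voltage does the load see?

V_out ≈ 4.05 mV

The load sits in parallel with R2, giving an effective lower resistance R2' = R2·R_L/(R2+R_L) = 8.808 kΩ.
Then V_out = V_DC · R2'/(R1 + R2') = 5.23 × 8.808/11.37 = 4.052 mV.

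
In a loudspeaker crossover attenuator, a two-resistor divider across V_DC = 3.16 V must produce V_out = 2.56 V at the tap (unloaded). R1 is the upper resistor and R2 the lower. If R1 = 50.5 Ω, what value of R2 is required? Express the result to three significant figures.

R2 ≈ 215 Ω

V_out/V_DC = R2/(R1+R2) = 0.8101.
So R2 = R1 · V_out/(V_DC − V_out) = 50.5 × 2.56/(3.16 − 2.56) = 50.5 × 4.267 = 215.5 Ω.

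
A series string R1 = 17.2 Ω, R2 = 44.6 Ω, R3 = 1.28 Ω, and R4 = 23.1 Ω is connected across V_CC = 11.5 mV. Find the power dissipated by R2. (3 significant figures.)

Series current I = V_CC/ΣR = 11.5/86.18 = 0.1334 mA.
P = I²R = 0.01781 × 44.6 = 0.7942 µW.

P ≈ 0.794 µW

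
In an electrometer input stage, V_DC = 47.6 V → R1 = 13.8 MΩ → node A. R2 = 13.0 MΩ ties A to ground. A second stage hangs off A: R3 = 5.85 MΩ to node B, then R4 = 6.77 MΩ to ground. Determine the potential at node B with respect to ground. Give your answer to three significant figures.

The second stage (R3 + R4 = 12.62 MΩ) loads node A in parallel with R2.
Effective lower resistance at A: R2 ‖ 12.62 = 6.404 MΩ.
V_A = 47.6 × 6.404/(13.8 + 6.404) = 15.09 V.
Stage 2 is unloaded, so V_B = V_A · R4/(R3+R4) = 15.09 × 6.77/12.62 = 8.093 V.

V_B ≈ 8.09 V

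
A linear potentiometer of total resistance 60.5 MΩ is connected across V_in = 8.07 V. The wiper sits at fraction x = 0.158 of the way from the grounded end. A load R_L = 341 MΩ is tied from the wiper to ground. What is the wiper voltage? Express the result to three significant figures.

Split the track: R_lower = x·R_p = 9.559 MΩ, R_upper = (1−x)·R_p = 50.94 MΩ.
R_L loads the lower segment: effective lower R = 9.298 MΩ.
Loaded-divider output: V_out = 8.07 × 0.1544 = 1.246 V.

V_out ≈ 1.25 V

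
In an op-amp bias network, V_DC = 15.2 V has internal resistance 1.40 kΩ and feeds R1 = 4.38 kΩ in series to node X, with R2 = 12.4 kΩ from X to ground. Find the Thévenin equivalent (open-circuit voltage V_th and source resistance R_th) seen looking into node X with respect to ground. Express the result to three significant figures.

V_th ≈ 10.4 V, R_th ≈ 3.94 kΩ

R1' = 1.40 + 4.38 = 5.780 kΩ (source resistance + R1).
Open-circuit (no load on X): V_th = V_DC · R2/(R1' + R2) = 15.2 × 12.4/(5.780 + 12.4) = 10.37 V.
With V_DC suppressed (replaced by a short), R_th = R1' ‖ R2 = (5.780 × 12.4)/(5.780 + 12.4) = 3.942 kΩ.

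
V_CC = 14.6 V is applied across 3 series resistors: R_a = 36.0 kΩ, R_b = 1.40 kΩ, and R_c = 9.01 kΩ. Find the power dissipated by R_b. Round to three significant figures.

ΣR = 46.41 kΩ → I = 14.6/46.41 = 0.3146 mA.
P(R_b) = I²·R_b = (0.3146)² × 1.40 = 0.1386 mW.

P ≈ 0.139 mW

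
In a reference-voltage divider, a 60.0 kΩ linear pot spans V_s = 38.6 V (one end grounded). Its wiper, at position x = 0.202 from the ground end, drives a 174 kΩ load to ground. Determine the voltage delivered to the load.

V_out ≈ 7.39 V

The pot divides into 47.88 kΩ above the wiper and 12.12 kΩ below.
Lower segment in parallel with the load: 12.12 ‖ 174 = 11.33 kΩ.
Loaded-divider output: V_out = 38.6 × 0.1914 = 7.387 V.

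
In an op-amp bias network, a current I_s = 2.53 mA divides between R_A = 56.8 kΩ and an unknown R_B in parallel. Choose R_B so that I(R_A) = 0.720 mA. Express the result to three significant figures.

R_B ≈ 22.6 kΩ

Two-branch current divider: I_A = I_s · R_B/(R_A + R_B).
With f = 0.2846, R_B = R_A · f/(1−f) = 56.8 × 0.3978 = 22.59 kΩ.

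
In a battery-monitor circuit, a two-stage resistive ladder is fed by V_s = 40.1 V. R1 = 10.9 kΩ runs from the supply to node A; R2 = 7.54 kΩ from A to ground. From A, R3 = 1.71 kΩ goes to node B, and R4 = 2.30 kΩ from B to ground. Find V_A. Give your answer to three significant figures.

V_A ≈ 7.77 V

Looking into the second stage from A: R3 + R4 = 4.010 kΩ appears in parallel with R2.
R2 ‖ (R3+R4) = 2.618 kΩ.
V_A = 40.1 × 2.618/(10.9 + 2.618) = 7.766 V.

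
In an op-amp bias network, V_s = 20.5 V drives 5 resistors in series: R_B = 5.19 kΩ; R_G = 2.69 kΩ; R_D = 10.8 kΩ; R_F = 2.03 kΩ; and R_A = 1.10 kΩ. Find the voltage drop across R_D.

ΣR = 5.19 + 2.69 + 10.8 + 2.03 + 1.10 = 21.81 kΩ.
Voltage divider: V = V_s · (10.80 / 21.81) = 20.5 × 0.4952 = 10.15 V.

V ≈ 10.2 V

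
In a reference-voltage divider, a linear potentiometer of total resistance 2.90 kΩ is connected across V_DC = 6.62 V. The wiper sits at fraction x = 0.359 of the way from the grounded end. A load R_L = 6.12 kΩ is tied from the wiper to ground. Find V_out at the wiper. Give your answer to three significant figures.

Split the track: R_lower = x·R_p = 1.041 kΩ, R_upper = (1−x)·R_p = 1.859 kΩ.
Lower segment in parallel with the load: 1.041 ‖ 6.12 = 0.8897 kΩ.
V_out = 6.62 × 0.8897/(1.859 + 0.8897) = 2.143 V.

V_out ≈ 2.14 V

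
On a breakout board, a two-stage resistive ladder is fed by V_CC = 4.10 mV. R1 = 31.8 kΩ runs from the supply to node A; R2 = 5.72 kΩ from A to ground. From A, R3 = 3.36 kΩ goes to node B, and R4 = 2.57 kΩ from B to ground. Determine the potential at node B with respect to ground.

V_B ≈ 0.149 mV

Node A sees R2 in parallel with the series input of stage 2, R3 + R4 = 5.930 kΩ.
Effective lower resistance at A: R2 ‖ 5.930 = 2.912 kΩ.
So V_A = 4.10 × 0.08388 = 0.3439 mV.
V_B = V_A × 0.4334 = 0.1490 mV.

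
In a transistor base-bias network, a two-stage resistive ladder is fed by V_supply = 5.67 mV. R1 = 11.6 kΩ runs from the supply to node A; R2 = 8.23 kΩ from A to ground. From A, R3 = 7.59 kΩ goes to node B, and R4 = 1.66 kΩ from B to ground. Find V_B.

The second stage (R3 + R4 = 9.250 kΩ) loads node A in parallel with R2.
R2 ‖ (R3+R4) = 4.355 kΩ.
First divider: V_A = V_supply · 4.355/(11.6 + 4.355) = 1.548 mV.
Stage 2 is unloaded, so V_B = V_A · R4/(R3+R4) = 1.548 × 1.66/9.250 = 0.2777 mV.

V_B ≈ 0.278 mV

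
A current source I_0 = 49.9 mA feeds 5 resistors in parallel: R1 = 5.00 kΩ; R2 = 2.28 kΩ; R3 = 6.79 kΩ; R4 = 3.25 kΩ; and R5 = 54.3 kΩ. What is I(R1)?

Conductances: ΣG = 1/5.00 + 1/2.28 + 1/6.79 + 1/3.25 + 1/54.3 = 1.112 (1/kΩ).
By the current-divider rule, I = I_0 · G_k/ΣG = 49.9 × 0.1799 = 8.975 mA.

I ≈ 8.97 mA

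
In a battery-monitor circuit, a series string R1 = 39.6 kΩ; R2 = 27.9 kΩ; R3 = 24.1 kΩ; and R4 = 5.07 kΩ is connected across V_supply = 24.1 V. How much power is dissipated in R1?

ΣR = 96.67 kΩ → I = 24.1/96.67 = 0.2493 mA.
V(R1) = I·R = 9.872 V; P = V·I = 9.872 × 0.2493 = 2.461 mW.

P ≈ 2.46 mW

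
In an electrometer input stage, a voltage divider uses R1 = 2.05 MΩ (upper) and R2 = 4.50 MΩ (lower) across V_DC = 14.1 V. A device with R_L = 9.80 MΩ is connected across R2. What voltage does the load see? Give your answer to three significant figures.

The load sits in parallel with R2, giving an effective lower resistance R2' = R2·R_L/(R2+R_L) = 3.084 MΩ.
Voltage divider with the loaded lower leg: V_out = 14.1 × 3.084/(2.05 + 3.084) = 14.1 × 0.6007 = 8.470 V.

V_out ≈ 8.47 V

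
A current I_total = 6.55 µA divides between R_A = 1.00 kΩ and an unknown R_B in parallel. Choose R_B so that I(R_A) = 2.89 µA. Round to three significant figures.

R_B ≈ 0.790 kΩ

In a two-way split, I_A/I_total = R_B/(R_A + R_B).
With f = 0.4412, R_B = R_A · f/(1−f) = 1.00 × 0.7896 = 0.7896 kΩ.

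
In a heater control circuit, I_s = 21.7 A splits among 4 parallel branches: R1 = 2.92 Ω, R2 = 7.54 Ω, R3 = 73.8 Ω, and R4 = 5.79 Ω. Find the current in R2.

I ≈ 4.35 A

Conductances: ΣG = 1/2.92 + 1/7.54 + 1/73.8 + 1/5.79 = 0.6614 (1/Ω).
By the current-divider rule, I = I_s · G_k/ΣG = 21.7 × 0.2005 = 4.352 A.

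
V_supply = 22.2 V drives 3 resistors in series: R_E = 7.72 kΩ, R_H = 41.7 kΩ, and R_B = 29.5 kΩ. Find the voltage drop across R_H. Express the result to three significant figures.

ΣR = 7.72 + 41.7 + 29.5 = 78.92 kΩ.
By the voltage-divider rule, V = 22.2 × 41.70/78.92 = 11.73 V.

V ≈ 11.7 V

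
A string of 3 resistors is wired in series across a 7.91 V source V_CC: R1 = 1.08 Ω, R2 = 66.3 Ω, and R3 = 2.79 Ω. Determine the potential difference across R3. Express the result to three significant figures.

ΣR = 1.08 + 66.3 + 2.79 = 70.17 Ω.
Voltage divider: V = V_CC · (2.790 / 70.17) = 7.91 × 0.03976 = 0.3145 V.

V ≈ 0.315 V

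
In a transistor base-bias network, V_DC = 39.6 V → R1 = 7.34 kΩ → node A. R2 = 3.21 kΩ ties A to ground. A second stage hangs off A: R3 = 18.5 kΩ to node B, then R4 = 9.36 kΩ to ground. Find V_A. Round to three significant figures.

The second stage (R3 + R4 = 27.86 kΩ) loads node A in parallel with R2.
Effective lower resistance at A: R2 ‖ 27.86 = 2.878 kΩ.
So V_A = 39.6 × 0.2817 = 11.15 V.

V_A ≈ 11.2 V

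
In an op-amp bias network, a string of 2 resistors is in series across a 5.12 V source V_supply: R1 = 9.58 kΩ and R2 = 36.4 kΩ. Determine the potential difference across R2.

Series total: ΣR = 9.58 + 36.4 = 45.98 kΩ.
By the voltage-divider rule, V = 5.12 × 36.40/45.98 = 4.053 V.

V ≈ 4.05 V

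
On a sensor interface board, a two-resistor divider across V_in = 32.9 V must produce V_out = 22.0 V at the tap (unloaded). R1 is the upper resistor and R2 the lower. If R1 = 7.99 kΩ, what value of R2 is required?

R2 ≈ 16.1 kΩ

V_out/V_in = R2/(R1+R2) = 0.6687.
So R2 = R1 · V_out/(V_in − V_out) = 7.99 × 22.0/(32.9 − 22.0) = 7.99 × 2.018 = 16.13 kΩ.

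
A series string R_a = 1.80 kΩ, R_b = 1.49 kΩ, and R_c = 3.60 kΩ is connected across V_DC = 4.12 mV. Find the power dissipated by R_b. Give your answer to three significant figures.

Series current I = V_DC/ΣR = 4.12/6.890 = 0.5980 µA.
P = I²R = 0.3576 × 1.49 = 0.5328 nW.

P ≈ 0.533 nW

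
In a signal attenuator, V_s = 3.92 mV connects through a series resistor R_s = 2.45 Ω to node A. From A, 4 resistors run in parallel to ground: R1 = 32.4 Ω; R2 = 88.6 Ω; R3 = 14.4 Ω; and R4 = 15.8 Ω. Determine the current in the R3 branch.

Combine the parallel branches: R_p = (1/32.4 + 1/88.6 + 1/14.4 + 1/15.8)⁻¹ = 5.718 Ω.
Node voltage V_A = V_s · R_p/(R_s + R_p) = 3.92 × 0.7000 = 2.744 mV.
Branch current I = V_A/R3 = 2.744/14.4 = 0.1906 mA.
(Check via current divider: I_total = 0.4799 mA; share G_k/ΣG = 0.3971 → same result.)

I ≈ 0.191 mA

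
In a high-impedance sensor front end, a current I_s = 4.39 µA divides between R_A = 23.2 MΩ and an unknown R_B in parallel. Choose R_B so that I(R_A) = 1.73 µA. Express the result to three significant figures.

The fraction through R_A equals R_B/(R_A+R_B).
With f = 0.3941, R_B = R_A · f/(1−f) = 23.2 × 0.6504 = 15.09 MΩ.

R_B ≈ 15.1 MΩ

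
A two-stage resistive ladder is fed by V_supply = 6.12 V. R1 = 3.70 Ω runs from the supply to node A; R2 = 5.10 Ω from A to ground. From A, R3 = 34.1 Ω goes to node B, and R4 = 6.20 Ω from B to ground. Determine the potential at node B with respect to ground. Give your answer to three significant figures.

Looking into the second stage from A: R3 + R4 = 40.30 Ω appears in parallel with R2.
R2 ‖ (R3+R4) = 4.527 Ω.
So V_A = 6.12 × 0.5503 = 3.368 V.
Then the unloaded second divider: V_B = V_A × R4/(R3+R4) = 3.368 × 0.1538 = 0.5181 V.

V_B ≈ 0.518 V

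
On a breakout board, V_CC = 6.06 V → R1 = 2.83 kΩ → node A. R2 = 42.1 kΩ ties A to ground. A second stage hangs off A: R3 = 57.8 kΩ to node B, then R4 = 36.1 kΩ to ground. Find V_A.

V_A ≈ 5.52 V

Looking into the second stage from A: R3 + R4 = 93.90 kΩ appears in parallel with R2.
Effective lower resistance at A: R2 ‖ 93.90 = 29.07 kΩ.
First divider: V_A = V_CC · 29.07/(2.83 + 29.07) = 5.522 V.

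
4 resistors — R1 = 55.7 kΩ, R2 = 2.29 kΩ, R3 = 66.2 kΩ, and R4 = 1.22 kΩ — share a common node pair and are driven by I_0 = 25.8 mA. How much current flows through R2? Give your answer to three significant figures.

I ≈ 8.74 mA

ΣG = 1/55.7 + 1/2.29 + 1/66.2 + 1/1.22 = 1.289.
Current divider: I(R2) = I_0 · G_k/ΣG = 25.8 × (0.4367/1.289) = 25.8 × 0.3387 = 8.738 mA.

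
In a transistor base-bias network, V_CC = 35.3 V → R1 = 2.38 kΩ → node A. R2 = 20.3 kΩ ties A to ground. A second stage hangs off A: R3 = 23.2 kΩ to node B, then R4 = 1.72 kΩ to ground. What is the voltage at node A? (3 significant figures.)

V_A ≈ 29.1 V

The second stage (R3 + R4 = 24.92 kΩ) loads node A in parallel with R2.
R2 ‖ (R3+R4) = 11.19 kΩ.
So V_A = 35.3 × 0.8246 = 29.11 V.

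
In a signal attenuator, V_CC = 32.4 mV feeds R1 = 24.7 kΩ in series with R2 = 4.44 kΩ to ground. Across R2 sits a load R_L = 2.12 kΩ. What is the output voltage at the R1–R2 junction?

V_out ≈ 1.78 mV

The load sits in parallel with R2, giving an effective lower resistance R2' = R2·R_L/(R2+R_L) = 1.435 kΩ.
Now apply the divider: V_out = 32.4 × 0.05490 = 1.779 mV.
(Unloaded it would be 4.94 mV; the load pulls it down.)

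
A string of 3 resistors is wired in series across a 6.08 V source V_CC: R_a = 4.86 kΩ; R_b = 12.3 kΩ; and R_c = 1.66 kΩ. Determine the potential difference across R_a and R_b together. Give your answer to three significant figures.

V ≈ 5.54 V

Total series resistance ΣR = 4.86 + 12.3 + 1.66 = 18.82 kΩ.
R_{R_a..R_b} = 4.86 + 12.3 = 17.16 kΩ.
V = V_CC · R/ΣR = 6.08 × 0.9118 = 5.544 V.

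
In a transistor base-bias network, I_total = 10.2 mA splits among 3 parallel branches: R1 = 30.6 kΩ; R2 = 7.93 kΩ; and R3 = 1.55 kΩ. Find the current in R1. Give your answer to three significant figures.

ΣG = 1/30.6 + 1/7.93 + 1/1.55 = 0.8039.
R1 takes the fraction G_k/ΣG = 0.03268/0.8039 = 0.04065, so I = 10.2 × 0.04065 = 0.4146 mA.

I ≈ 0.415 mA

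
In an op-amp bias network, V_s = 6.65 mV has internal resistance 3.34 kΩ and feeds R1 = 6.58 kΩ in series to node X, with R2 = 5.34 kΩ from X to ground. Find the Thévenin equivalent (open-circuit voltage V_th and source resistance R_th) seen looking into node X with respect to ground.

R1' = 3.34 + 6.58 = 9.920 kΩ (source resistance + R1).
Open-circuit (no load on X): V_th = V_s · R2/(R1' + R2) = 6.65 × 5.34/(9.920 + 5.34) = 2.327 mV.
Zeroing V_s shorts the top of R1' to ground, so R_th = R1' ‖ R2 = 3.471 kΩ.

V_th ≈ 2.33 mV, R_th ≈ 3.47 kΩ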